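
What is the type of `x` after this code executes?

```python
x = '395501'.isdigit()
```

str.isdigit() returns bool

bool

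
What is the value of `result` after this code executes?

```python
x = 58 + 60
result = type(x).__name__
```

x is int; result = 'int'

'int'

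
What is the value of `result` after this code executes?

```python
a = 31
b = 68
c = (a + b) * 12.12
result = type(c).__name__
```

a is int; b is int; c is float; result = 'float'

'float'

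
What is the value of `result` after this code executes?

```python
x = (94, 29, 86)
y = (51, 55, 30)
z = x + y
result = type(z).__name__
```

x is tuple; y is tuple; z is tuple; result = 'tuple'

'tuple'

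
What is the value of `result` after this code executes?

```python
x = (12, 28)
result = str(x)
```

x = (12, 28); result = '(12, 28)'

'(12, 28)'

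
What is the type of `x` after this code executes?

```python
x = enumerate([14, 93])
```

enumerate() returns an enumerate object

enumerate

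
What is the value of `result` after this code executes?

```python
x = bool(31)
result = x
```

x = True; result = True

True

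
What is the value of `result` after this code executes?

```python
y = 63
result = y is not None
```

y = 63; result = True

True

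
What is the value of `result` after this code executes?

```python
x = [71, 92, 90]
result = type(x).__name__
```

x is list; result = 'list'

'list'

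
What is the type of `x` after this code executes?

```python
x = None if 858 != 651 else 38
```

858 != 651 is True, so the if branch is taken

NoneType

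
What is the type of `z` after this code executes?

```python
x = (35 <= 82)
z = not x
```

'not' returns bool

bool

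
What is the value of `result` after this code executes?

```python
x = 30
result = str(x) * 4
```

x = 30; result = '30303030'

'30303030'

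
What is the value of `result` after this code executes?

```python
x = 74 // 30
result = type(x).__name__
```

x is int; result = 'int'

'int'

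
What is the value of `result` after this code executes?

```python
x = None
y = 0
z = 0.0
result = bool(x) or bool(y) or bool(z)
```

x = None; y = 0; z = 0.0; result = False

False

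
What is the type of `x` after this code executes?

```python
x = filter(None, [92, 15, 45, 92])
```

filter() returns a filter object

filter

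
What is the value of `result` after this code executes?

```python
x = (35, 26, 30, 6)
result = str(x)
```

x = (35, 26, 30, 6); result = '(35, 26, 30, 6)'

'(35, 26, 30, 6)'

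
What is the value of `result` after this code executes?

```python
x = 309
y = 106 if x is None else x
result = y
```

x = 309; y = 309; result = 309

309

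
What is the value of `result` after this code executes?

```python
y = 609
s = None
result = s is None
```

y = 609; s = None; result = True

True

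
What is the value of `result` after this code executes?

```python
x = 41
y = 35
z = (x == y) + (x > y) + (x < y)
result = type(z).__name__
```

x is int; y is int; z is int; result = 'int'

'int'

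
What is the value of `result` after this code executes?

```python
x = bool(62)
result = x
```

x = True; result = True

True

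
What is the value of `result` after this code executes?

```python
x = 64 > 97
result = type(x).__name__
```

x is bool; result = 'bool'

'bool'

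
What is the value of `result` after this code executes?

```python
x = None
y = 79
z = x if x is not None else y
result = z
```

x = None; y = 79; z = 79; result = 79

79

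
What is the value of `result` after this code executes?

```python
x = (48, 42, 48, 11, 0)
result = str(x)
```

x = (48, 42, 48, 11, 0); result = '(48, 42, 48, 11, 0)'

'(48, 42, 48, 11, 0)'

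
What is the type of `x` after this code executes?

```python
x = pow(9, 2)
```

pow(int, int) returns int

int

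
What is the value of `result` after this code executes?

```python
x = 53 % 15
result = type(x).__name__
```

x is int; result = 'int'

'int'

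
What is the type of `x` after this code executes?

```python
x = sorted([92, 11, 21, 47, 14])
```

sorted() always returns list

list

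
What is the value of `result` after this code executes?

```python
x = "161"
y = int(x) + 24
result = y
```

x = '161'; y = 185; result = 185

185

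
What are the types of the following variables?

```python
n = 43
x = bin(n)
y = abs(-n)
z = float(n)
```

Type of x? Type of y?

bin() returns str; abs() of int returns int

str, int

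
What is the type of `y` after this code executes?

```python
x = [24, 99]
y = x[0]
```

Indexing list[int] returns int

int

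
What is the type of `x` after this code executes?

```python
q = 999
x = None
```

None has type NoneType

NoneType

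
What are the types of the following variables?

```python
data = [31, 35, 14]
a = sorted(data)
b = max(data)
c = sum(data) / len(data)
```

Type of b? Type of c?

max of ints returns int; int / int = float

int, float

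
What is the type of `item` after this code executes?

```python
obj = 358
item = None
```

None has type NoneType

NoneType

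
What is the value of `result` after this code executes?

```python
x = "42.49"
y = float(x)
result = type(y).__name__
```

x is str; y is float; result = 'float'

'float'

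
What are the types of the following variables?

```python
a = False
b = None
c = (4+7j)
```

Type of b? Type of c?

b is assigned None, whose type is NoneType; c is assigned (4+7j), an int plus an imaginary literal (j suffix), which evaluates to complex

NoneType, complex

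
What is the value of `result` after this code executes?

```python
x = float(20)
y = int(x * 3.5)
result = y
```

x = 20.0; y = 70; result = 70

70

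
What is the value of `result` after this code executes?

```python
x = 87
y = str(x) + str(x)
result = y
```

x = 87; y = '8787'; result = '8787'

'8787'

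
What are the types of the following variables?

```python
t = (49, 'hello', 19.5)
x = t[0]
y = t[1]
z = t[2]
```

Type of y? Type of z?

tuple[1] is str; tuple[2] is float

str, float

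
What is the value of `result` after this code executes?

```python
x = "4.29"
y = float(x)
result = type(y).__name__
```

x is str; y is float; result = 'float'

'float'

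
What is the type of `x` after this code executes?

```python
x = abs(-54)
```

abs() of int returns int

int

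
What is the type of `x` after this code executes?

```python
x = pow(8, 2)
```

pow(int, int) returns int

int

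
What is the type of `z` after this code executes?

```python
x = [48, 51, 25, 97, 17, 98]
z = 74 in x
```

'in' operator returns bool

bool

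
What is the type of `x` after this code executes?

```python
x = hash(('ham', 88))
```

hash() returns int

int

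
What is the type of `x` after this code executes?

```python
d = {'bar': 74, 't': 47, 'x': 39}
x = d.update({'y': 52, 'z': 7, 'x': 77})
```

dict.update() returns None

NoneType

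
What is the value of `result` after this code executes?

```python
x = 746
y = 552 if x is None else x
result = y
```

x = 746; y = 746; result = 746

746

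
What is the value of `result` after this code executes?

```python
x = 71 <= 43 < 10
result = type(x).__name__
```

x is bool; result = 'bool'

'bool'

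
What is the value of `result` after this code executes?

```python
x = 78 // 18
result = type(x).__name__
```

x is int; result = 'int'

'int'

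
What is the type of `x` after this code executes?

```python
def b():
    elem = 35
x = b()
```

Function without return returns None

NoneType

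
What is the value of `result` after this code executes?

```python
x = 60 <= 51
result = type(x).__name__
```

x is bool; result = 'bool'

'bool'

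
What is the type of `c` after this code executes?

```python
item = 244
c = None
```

None has type NoneType

NoneType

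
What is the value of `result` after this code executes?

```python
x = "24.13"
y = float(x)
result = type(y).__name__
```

x is str; y is float; result = 'float'

'float'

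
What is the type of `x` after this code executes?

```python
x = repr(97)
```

repr() returns str

str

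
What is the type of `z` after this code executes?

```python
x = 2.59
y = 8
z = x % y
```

float % int = float

float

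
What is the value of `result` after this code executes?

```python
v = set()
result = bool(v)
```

v = set(); result = False

False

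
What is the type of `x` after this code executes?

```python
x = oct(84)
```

oct() returns str representation

str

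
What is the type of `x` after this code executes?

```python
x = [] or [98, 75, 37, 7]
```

'or' returns first truthy value (list)

list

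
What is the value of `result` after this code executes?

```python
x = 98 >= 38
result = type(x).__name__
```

x is bool; result = 'bool'

'bool'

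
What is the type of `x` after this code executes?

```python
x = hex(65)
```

hex() returns str representation

str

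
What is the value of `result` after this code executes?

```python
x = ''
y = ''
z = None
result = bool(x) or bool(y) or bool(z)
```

x = ''; y = ''; z = None; result = False

False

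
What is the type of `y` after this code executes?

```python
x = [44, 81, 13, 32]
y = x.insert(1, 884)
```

list.insert() returns None

NoneType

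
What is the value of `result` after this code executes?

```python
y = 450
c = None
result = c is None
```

y = 450; c = None; result = True

True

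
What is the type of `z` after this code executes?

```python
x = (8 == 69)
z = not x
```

'not' returns bool

bool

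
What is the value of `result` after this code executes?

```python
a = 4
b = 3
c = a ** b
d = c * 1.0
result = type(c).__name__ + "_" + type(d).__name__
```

a is int; b is int; c is int; d is float; result = 'int_float'

'int_float'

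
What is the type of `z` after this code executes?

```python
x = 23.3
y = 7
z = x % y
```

float % int = float

float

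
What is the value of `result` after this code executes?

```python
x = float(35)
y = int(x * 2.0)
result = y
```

x = 35.0; y = 70; result = 70

70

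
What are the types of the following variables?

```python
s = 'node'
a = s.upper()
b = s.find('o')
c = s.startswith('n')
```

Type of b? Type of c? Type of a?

find() returns int; startswith() returns bool; upper() returns str

int, bool, str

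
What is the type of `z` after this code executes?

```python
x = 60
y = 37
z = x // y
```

int // int = int

int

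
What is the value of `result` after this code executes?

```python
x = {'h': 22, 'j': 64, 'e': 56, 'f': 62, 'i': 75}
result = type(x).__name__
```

x is dict; result = 'dict'

'dict'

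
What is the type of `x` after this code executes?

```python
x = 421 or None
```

'or' returns first truthy value

int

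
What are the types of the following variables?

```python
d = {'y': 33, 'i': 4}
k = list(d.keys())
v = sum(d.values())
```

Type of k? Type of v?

list() converts to list; sum of ints is int

list, int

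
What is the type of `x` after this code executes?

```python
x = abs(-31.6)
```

abs() of float returns float

float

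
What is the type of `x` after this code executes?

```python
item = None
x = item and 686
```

'and' returns first falsy value (None)

NoneType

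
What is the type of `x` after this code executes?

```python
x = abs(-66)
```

abs() of int returns int

int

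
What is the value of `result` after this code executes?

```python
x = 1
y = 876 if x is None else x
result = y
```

x = 1; y = 1; result = 1

1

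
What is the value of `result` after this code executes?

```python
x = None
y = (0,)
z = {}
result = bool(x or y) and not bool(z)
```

x = None; y = (0,); z = {}; result = True

True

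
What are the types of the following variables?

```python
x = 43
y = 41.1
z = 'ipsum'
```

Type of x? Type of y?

x is assigned a bare integer (no decimal point), so it is an int; y is assigned a number with a decimal point, so it is a float

int, float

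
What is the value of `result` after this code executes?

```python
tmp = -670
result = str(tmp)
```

tmp = -670; result = '-670'

'-670'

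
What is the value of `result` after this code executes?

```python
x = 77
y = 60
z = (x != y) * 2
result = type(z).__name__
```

x is int; y is int; z is int; result = 'int'

'int'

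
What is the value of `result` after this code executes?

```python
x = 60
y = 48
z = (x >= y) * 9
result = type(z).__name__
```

x is int; y is int; z is int; result = 'int'

'int'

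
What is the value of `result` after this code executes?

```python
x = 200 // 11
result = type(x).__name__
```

x is int; result = 'int'

'int'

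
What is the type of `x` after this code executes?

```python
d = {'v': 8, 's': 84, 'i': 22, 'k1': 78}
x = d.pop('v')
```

dict.pop() returns the value

int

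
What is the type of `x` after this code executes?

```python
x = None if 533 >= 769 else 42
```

533 >= 769 is False, so the else branch is taken

int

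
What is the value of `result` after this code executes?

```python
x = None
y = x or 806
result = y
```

x = None; y = 806; result = 806

806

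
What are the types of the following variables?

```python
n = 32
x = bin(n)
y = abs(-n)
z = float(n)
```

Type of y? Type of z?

abs() of int returns int; float() returns float

int, float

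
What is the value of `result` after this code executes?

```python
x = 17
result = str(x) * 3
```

x = 17; result = '171717'

'171717'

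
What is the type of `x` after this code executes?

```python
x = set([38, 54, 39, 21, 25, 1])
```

set() constructor returns set

set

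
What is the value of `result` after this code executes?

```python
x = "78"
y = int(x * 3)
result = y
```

x = '78'; y = 787878; result = 787878

787878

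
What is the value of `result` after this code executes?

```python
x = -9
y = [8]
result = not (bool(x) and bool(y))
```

x = -9; y = [8]; result = False

False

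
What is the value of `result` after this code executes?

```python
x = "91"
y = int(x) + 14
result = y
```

x = '91'; y = 105; result = 105

105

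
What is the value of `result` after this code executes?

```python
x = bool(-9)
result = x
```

x = True; result = True

True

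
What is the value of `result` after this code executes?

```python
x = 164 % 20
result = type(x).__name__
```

x is int; result = 'int'

'int'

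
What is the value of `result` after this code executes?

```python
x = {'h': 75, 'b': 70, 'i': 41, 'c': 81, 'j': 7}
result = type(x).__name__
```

x is dict; result = 'dict'

'dict'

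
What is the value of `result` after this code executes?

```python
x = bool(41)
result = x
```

x = True; result = True

True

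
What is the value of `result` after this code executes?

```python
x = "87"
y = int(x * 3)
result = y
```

x = '87'; y = 878787; result = 878787

878787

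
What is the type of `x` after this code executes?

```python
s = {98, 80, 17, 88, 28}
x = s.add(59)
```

set.add() returns None (mutates in place)

NoneType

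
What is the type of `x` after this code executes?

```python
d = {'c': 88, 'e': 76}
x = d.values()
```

.values() returns dict_values view

dict_values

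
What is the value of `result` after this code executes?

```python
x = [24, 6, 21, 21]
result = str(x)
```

x = [24, 6, 21, 21]; result = '[24, 6, 21, 21]'

'[24, 6, 21, 21]'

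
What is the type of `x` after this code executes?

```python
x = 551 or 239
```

'or' returns first truthy value (int)

int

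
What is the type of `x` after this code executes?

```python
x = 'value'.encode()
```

str.encode() returns bytes

bytes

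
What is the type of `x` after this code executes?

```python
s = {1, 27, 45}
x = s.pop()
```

Popping from set[int] returns int

int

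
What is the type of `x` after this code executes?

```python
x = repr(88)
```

repr() returns str

str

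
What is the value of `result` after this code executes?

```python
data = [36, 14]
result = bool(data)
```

data = [36, 14]; result = True

True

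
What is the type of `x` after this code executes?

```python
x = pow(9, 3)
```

pow(int, int) returns int

int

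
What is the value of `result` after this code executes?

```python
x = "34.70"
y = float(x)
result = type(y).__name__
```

x is str; y is float; result = 'float'

'float'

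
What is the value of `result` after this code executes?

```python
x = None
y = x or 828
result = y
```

x = None; y = 828; result = 828

828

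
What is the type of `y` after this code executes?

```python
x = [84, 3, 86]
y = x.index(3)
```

list.index() returns int

int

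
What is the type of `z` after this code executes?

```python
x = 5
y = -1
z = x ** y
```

int ** negative = float

float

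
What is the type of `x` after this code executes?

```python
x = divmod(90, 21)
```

divmod() returns tuple of (quotient, remainder)

tuple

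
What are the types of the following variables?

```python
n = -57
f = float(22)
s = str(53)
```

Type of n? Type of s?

n is assigned a bare integer (no decimal point), so it is an int; s is assigned the result of calling str(), which returns a str

int, str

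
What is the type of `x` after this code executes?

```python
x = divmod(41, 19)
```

divmod() returns tuple of (quotient, remainder)

tuple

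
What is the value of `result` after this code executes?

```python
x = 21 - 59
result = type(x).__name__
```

x is int; result = 'int'

'int'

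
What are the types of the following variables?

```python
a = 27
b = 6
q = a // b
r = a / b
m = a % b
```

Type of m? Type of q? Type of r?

% of ints returns int; // returns int; / returns float

int, int, float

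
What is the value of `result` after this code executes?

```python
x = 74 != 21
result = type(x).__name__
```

x is bool; result = 'bool'

'bool'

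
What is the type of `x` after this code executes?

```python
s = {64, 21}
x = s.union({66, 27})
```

set.union() returns a new set

set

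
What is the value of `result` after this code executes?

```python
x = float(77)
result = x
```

x = 77.0; result = 77.0

77.0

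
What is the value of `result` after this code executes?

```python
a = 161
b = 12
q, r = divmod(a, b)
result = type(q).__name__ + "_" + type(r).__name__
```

a is int; b is int; q is int; r is int; result = 'int_int'

'int_int'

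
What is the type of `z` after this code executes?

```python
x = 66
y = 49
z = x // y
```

int // int = int

int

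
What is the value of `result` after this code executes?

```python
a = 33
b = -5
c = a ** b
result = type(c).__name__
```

a is int; b is int; c is float; result = 'float'

'float'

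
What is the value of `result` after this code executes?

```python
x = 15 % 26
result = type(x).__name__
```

x is int; result = 'int'

'int'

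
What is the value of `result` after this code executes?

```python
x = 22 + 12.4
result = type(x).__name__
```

x is float; result = 'float'

'float'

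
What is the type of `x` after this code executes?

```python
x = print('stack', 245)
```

print() returns None

NoneType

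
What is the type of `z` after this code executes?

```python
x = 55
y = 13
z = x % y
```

int % int = int

int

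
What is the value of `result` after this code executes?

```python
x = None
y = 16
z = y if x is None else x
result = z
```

x = None; y = 16; z = 16; result = 16

16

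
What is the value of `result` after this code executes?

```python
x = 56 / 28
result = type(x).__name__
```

x is float; result = 'float'

'float'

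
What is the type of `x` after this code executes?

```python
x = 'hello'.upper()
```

str.upper() returns str

str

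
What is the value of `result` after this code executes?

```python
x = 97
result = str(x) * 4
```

x = 97; result = '97979797'

'97979797'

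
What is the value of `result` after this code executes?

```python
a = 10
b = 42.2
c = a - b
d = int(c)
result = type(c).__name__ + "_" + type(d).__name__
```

a is int; b is float; c is float; d is int; result = 'float_int'

'float_int'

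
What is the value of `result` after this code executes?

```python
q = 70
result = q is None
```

q = 70; result = False

False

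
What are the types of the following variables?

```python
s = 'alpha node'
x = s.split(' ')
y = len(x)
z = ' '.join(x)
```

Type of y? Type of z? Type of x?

len() returns int; str.join() returns str; str.split() returns list

int, str, list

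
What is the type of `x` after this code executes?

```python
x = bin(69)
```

bin() returns str representation

str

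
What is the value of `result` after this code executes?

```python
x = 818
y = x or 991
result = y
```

x = 818; y = 818; result = 818

818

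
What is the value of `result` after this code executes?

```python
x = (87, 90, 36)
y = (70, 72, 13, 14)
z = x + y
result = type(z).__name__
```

x is tuple; y is tuple; z is tuple; result = 'tuple'

'tuple'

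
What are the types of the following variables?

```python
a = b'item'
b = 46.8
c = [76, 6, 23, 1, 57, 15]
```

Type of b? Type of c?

b is assigned a number with a decimal point, so it is a float; c is assigned a list literal (square brackets)

float, list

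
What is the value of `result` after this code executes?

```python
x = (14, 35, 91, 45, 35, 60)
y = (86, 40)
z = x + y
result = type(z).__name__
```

x is tuple; y is tuple; z is tuple; result = 'tuple'

'tuple'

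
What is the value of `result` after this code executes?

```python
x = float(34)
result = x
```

x = 34.0; result = 34.0

34.0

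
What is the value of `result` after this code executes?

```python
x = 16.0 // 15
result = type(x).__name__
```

x is float; result = 'float'

'float'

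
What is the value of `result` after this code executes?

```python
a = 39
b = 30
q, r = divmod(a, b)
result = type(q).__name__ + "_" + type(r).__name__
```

a is int; b is int; q is int; r is int; result = 'int_int'

'int_int'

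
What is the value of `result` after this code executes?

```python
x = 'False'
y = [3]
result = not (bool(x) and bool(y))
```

x = 'False'; y = [3]; result = False

False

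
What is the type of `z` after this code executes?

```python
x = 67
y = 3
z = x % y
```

int % int = int

int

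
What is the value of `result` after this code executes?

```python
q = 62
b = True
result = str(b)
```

q = 62; b = True; result = 'True'

'True'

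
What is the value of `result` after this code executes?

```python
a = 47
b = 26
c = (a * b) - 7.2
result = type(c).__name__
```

a is int; b is int; c is float; result = 'float'

'float'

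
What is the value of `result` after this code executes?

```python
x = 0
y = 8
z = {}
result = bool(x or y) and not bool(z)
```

x = 0; y = 8; z = {}; result = True

True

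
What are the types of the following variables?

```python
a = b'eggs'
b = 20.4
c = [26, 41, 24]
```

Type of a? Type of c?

a is assigned a bytes literal (b'...' prefix); c is assigned a list literal (square brackets)

bytes, list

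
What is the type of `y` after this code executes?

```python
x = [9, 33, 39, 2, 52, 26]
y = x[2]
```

Indexing list[int] returns int

int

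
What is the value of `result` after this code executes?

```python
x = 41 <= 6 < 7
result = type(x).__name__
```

x is bool; result = 'bool'

'bool'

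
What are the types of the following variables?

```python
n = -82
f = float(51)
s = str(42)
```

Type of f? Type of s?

f is assigned the result of calling float(), which returns a float; s is assigned the result of calling str(), which returns a str

float, str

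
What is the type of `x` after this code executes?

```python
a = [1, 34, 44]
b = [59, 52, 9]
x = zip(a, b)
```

zip() returns a zip object

zip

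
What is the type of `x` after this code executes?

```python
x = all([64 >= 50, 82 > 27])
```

all() returns bool

bool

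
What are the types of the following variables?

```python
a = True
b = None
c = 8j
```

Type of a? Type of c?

a is assigned the constant True, which has type bool; c is assigned 8j, an imaginary literal (j suffix), which has type complex

bool, complex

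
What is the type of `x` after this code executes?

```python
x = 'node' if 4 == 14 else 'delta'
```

Both branches of conditional are str

str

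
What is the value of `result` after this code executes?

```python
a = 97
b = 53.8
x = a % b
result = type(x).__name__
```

a is int; b is float; x is float; result = 'float'

'float'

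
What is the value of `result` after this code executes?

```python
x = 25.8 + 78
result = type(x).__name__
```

x is float; result = 'float'

'float'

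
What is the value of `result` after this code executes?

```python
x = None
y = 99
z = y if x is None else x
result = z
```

x = None; y = 99; z = 99; result = 99

99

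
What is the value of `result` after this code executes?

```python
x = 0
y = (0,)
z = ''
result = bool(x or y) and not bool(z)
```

x = 0; y = (0,); z = ''; result = True

True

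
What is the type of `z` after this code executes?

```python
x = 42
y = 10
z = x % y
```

int % int = int

int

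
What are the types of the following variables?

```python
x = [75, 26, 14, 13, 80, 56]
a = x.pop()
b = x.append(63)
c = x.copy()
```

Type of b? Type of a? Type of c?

append() returns None; pop() returns element; copy() returns list

NoneType, int, list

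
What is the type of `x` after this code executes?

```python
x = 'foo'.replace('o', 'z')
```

str.replace() returns str

str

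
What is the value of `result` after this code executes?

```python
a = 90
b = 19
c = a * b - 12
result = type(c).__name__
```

a is int; b is int; c is int; result = 'int'

'int'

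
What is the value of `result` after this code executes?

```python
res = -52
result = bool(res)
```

res = -52; result = True

True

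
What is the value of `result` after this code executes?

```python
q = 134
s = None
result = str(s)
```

q = 134; s = None; result = 'None'

'None'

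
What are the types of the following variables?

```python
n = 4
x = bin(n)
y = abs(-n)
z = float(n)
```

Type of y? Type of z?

abs() of int returns int; float() returns float

int, float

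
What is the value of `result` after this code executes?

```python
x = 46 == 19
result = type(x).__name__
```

x is bool; result = 'bool'

'bool'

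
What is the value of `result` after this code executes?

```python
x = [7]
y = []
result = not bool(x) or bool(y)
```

x = [7]; y = []; result = False

False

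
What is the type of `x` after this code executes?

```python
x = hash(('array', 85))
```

hash() returns int

int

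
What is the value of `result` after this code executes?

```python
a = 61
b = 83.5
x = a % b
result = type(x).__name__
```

a is int; b is float; x is float; result = 'float'

'float'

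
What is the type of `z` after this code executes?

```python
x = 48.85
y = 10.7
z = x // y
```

float // float = float

float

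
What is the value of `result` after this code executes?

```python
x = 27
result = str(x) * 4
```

x = 27; result = '27272727'

'27272727'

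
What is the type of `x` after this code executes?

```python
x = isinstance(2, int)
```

isinstance() returns bool

bool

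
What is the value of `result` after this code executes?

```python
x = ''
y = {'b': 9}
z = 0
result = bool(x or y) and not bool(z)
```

x = ''; y = {'b': 9}; z = 0; result = True

True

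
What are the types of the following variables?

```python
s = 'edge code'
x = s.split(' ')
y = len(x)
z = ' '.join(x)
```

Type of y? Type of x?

len() returns int; str.split() returns list

int, list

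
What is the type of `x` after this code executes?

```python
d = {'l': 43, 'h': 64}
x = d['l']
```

Accessing dict[str, int] with str key returns int

int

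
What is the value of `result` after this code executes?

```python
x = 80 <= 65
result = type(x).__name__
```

x is bool; result = 'bool'

'bool'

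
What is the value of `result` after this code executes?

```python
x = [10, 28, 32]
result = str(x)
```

x = [10, 28, 32]; result = '[10, 28, 32]'

'[10, 28, 32]'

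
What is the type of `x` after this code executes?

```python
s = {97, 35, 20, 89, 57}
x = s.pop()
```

Popping from set[int] returns int

int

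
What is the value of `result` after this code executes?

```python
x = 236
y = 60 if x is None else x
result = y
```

x = 236; y = 236; result = 236

236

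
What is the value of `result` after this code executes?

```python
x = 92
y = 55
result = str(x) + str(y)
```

x = 92; y = 55; result = '9255'

'9255'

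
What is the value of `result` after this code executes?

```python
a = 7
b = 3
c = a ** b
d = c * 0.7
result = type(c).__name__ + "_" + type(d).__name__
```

a is int; b is int; c is int; d is float; result = 'int_float'

'int_float'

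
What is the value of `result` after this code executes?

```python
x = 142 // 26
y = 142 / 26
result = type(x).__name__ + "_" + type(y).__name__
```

x is int; y is float; result = 'int_float'

'int_float'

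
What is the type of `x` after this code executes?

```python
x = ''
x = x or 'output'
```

'or' returns first truthy value (str)

str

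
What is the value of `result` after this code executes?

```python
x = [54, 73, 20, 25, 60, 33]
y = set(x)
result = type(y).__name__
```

x is list; y is set; result = 'set'

'set'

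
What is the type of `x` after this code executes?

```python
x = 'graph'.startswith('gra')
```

str.startswith() returns bool

bool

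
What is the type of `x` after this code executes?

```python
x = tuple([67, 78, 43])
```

tuple() constructor returns tuple

tuple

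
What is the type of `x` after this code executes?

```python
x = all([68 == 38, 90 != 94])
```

all() returns bool

bool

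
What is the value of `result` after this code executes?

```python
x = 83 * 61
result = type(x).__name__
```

x is int; result = 'int'

'int'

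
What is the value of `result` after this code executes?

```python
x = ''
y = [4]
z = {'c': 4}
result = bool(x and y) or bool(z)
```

x = ''; y = [4]; z = {'c': 4}; result = True

True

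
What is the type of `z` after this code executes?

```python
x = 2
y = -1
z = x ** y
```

int ** negative = float

float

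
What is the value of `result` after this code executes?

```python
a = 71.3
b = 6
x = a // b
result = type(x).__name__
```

a is float; b is int; x is float; result = 'float'

'float'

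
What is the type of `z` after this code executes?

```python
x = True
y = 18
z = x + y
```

bool + int = int (bool is subclass of int)

int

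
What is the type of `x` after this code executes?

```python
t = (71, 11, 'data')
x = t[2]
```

Index 2 of tuple is a str literal

str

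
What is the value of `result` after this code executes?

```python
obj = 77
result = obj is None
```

obj = 77; result = False

False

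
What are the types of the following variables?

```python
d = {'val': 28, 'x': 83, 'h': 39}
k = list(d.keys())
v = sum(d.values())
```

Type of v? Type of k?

sum of ints is int; list() converts to list

int, list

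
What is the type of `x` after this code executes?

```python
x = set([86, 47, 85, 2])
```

set() constructor returns set

set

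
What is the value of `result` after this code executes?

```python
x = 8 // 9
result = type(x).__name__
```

x is int; result = 'int'

'int'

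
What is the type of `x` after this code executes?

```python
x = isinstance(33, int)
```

isinstance() returns bool

bool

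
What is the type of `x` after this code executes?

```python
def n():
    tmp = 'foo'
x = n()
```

Function without return returns None

NoneType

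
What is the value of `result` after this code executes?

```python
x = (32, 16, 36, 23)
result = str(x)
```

x = (32, 16, 36, 23); result = '(32, 16, 36, 23)'

'(32, 16, 36, 23)'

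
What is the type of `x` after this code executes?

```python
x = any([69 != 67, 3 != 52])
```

any() returns bool

bool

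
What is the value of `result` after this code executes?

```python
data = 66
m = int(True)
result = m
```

data = 66; m = 1; result = 1

1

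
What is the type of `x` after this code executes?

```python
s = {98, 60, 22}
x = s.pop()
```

Popping from set[int] returns int

int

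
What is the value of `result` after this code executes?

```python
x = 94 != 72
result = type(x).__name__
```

x is bool; result = 'bool'

'bool'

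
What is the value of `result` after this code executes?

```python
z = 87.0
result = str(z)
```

z = 87.0; result = '87.0'

'87.0'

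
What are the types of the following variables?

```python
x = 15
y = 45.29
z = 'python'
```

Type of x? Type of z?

x is assigned a bare integer (no decimal point), so it is an int; z is assigned a quoted string literal, so it is a str

int, str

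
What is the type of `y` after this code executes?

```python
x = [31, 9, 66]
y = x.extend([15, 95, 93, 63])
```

list.extend() returns None

NoneType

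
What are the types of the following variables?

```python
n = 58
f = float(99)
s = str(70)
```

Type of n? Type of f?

n is assigned a bare integer (no decimal point), so it is an int; f is assigned the result of calling float(), which returns a float

int, float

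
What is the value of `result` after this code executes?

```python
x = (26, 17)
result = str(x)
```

x = (26, 17); result = '(26, 17)'

'(26, 17)'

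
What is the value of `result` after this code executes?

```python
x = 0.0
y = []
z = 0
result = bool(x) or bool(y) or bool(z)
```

x = 0.0; y = []; z = 0; result = False

False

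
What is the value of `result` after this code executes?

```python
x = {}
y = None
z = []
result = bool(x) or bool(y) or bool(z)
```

x = {}; y = None; z = []; result = False

False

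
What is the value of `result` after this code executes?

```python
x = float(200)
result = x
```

x = 200.0; result = 200.0

200.0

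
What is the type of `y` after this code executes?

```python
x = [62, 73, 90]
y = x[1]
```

Indexing list[int] returns int

int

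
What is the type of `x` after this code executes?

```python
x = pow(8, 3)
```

pow(int, int) returns int

int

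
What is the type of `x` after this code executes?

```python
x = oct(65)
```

oct() returns str representation

str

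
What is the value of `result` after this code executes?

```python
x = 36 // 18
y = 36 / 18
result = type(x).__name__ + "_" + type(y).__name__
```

x is int; y is float; result = 'int_float'

'int_float'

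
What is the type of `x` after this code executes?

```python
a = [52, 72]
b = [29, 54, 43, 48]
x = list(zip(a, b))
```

list(zip()) returns a list of tuples

list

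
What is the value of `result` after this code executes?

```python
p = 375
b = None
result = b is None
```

p = 375; b = None; result = True

True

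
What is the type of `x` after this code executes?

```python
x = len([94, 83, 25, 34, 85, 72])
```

len() always returns int

int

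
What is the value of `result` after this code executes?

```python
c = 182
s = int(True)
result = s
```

c = 182; s = 1; result = 1

1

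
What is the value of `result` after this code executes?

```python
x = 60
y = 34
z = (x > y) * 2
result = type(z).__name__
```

x is int; y is int; z is int; result = 'int'

'int'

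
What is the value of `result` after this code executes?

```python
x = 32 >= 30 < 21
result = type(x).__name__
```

x is bool; result = 'bool'

'bool'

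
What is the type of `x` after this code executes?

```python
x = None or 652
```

'or' with None returns the other truthy value

int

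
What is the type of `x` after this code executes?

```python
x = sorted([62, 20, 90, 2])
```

sorted() always returns list

list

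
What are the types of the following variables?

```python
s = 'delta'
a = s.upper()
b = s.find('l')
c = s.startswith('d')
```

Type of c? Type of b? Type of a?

startswith() returns bool; find() returns int; upper() returns str

bool, int, str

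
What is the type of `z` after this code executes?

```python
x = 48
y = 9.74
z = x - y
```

int - float = float

float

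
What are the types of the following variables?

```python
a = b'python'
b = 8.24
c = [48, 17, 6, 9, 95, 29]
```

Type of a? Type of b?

a is assigned a bytes literal (b'...' prefix); b is assigned a number with a decimal point, so it is a float

bytes, float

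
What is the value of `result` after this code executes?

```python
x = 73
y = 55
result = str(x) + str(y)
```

x = 73; y = 55; result = '7355'

'7355'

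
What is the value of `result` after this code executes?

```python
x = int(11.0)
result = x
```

x = 11; result = 11

11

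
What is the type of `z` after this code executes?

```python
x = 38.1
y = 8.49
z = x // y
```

float // float = float

float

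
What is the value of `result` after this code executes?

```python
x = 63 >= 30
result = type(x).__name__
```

x is bool; result = 'bool'

'bool'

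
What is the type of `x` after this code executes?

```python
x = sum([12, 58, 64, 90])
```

sum() of ints returns int

int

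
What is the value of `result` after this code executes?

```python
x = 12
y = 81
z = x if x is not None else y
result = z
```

x = 12; y = 81; z = 12; result = 12

12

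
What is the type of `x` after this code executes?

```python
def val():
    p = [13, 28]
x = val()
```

Function without return returns None

NoneType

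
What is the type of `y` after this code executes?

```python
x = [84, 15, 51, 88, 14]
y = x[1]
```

Indexing list[int] returns int

int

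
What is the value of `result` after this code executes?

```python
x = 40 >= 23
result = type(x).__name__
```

x is bool; result = 'bool'

'bool'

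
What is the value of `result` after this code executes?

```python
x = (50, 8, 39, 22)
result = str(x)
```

x = (50, 8, 39, 22); result = '(50, 8, 39, 22)'

'(50, 8, 39, 22)'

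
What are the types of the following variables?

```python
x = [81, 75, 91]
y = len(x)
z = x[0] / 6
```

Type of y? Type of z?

len() returns int; int / int = float

int, float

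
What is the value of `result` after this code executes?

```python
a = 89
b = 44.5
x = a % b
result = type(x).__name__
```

a is int; b is float; x is float; result = 'float'

'float'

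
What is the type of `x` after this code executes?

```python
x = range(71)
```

range() returns a range object

range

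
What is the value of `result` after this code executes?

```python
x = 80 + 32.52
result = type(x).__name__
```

x is float; result = 'float'

'float'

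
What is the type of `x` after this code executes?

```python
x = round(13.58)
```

round() with no decimal places returns int

int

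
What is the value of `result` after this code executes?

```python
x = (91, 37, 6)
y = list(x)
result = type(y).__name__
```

x is tuple; y is list; result = 'list'

'list'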